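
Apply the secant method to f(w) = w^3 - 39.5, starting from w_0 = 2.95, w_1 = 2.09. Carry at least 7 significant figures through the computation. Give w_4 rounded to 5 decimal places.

Secant update: w_(k+1) = w_k − f(w_k)·(w_k − w_(k-1))/(f(w_k) − f(w_(k-1))).
f(w_0) = -13.827625, f(w_1) = -30.370671
w_2 = 2.090000 - (-30.370671)·(2.090000 - 2.950000)/(-30.370671 - (-13.827625)) = 3.668837; f(w_2) = 9.883895
w_3 = 3.668837 - (9.883895)·(3.668837 - 2.090000)/(9.883895 - (-30.370671)) = 3.281178; f(w_3) = -4.174419
w_4 = 3.281178 - (-4.174419)·(3.281178 - 3.668837)/(-4.174419 - (9.883895)) = 3.396288; f(w_4) = -0.324596

3.39629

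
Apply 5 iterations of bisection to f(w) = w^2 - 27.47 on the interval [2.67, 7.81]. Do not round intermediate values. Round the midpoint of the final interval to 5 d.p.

5.32031

f(2.670000) = -20.341100, f(7.810000) = 33.526100 (opposite signs)
step 1: m = 5.240000, f(m) = -0.012400 < 0 → root in [5.240000, 7.810000]
step 2: m = 6.525000, f(m) = 15.105625 > 0 → root in [5.240000, 6.525000]
step 3: m = 5.882500, f(m) = 7.133806 > 0 → root in [5.240000, 5.882500]
step 4: m = 5.561250, f(m) = 3.457502 > 0 → root in [5.240000, 5.561250]
step 5: m = 5.400625, f(m) = 1.696750 > 0 → root in [5.240000, 5.400625]
Midpoint of [5.240000, 5.400625] = 5.320312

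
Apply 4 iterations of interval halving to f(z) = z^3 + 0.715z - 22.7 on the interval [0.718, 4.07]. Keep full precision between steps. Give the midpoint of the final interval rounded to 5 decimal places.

2.70825

f(0.718000) = -21.816484, f(4.070000) = 47.629193 (opposite signs)
step 1: m = 2.394000, f(m) = -7.267711 < 0 → root in [2.394000, 4.070000]
step 2: m = 3.232000, f(m) = 13.371783 > 0 → root in [2.394000, 3.232000]
step 3: m = 2.813000, f(m) = 1.570477 > 0 → root in [2.394000, 2.813000]
step 4: m = 2.603500, f(m) = -3.191422 < 0 → root in [2.603500, 2.813000]
Midpoint of [2.603500, 2.813000] = 2.708250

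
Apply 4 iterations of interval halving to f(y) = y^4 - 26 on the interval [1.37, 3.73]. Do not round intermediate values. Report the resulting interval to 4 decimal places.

[2.2550, 2.4025]

f(1.370000) = -22.477246, f(3.730000) = 167.568786 (opposite signs)
step 1: m = 2.550000, f(m) = 16.282506 > 0 → root in [1.370000, 2.550000]
step 2: m = 1.960000, f(m) = -11.242109 < 0 → root in [1.960000, 2.550000]
step 3: m = 2.255000, f(m) = -0.142521 < 0 → root in [2.255000, 2.550000]
step 4: m = 2.402500, f(m) = 7.316056 > 0 → root in [2.255000, 2.402500]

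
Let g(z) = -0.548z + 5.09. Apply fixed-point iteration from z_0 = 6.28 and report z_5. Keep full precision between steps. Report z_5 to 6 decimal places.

3.140255

z_1 = g(6.280000) = 1.648560
z_2 = g(1.648560) = 4.186589
z_3 = g(4.186589) = 2.795749
z_4 = g(2.795749) = 3.557929
z_5 = g(3.557929) = 3.140255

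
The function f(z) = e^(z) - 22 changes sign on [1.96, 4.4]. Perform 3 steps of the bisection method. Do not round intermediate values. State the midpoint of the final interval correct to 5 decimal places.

f(1.960000) = -14.900673, f(4.400000) = 59.450869 (opposite signs)
step 1: m = 3.180000, f(m) = 2.046754 > 0 → root in [1.960000, 3.180000]
step 2: m = 2.570000, f(m) = -8.934176 < 0 → root in [2.570000, 3.180000]
step 3: m = 2.875000, f(m) = -4.274576 < 0 → root in [2.875000, 3.180000]
Midpoint of [2.875000, 3.180000] = 3.027500

3.02750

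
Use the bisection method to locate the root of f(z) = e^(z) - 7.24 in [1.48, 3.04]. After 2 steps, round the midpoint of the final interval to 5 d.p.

f(1.480000) = -2.847054, f(3.040000) = 13.665243 (opposite signs)
step 1: m = 2.260000, f(m) = 2.343089 > 0 → root in [1.480000, 2.260000]
step 2: m = 1.870000, f(m) = -0.751704 < 0 → root in [1.870000, 2.260000]
Midpoint of [1.870000, 2.260000] = 2.065000

2.06500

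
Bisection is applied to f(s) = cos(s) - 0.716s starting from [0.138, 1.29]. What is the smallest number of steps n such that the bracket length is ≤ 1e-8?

27

Initial width b − a = 1.29 − 0.138 = 1.152000.
After n steps the width is (b−a)/2^n; need (b−a)/2^n ≤ 1e-8.
So n ≥ log₂(1.152000/1e-8) = log₂(115200000.0000) ≈ 26.7796.
Hence n = 27.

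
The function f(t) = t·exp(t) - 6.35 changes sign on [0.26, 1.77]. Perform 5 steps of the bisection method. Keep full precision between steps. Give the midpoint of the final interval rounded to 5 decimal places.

f(0.260000) = -6.012798, f(1.770000) = 4.041410 (opposite signs)
step 1: m = 1.015000, f(m) = -3.549246 < 0 → root in [1.015000, 1.770000]
step 2: m = 1.392500, f(m) = -0.745327 < 0 → root in [1.392500, 1.770000]
step 3: m = 1.581250, f(m) = 1.336501 > 0 → root in [1.392500, 1.581250]
step 4: m = 1.486875, f(m) = 0.226822 > 0 → root in [1.392500, 1.486875]
step 5: m = 1.439688, f(m) = -0.275416 < 0 → root in [1.439688, 1.486875]
Midpoint of [1.439688, 1.486875] = 1.463281

1.46328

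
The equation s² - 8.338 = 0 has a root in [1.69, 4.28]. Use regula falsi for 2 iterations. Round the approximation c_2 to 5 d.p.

2.83110

f(1.690000) = -5.481900, f(4.280000) = 9.980400
step 1: c = 2.608241, f(c) = -1.535078 < 0 → new bracket [2.608241, 4.280000]
step 2: c = 2.831096, f(c) = -0.322895 < 0 → new bracket [2.831096, 4.280000]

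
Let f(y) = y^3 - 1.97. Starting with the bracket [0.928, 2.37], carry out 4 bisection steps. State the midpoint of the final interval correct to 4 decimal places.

1.2434

f(0.928000) = -1.170821, f(2.370000) = 11.342053 (opposite signs)
step 1: m = 1.649000, f(m) = 2.513962 > 0 → root in [0.928000, 1.649000]
step 2: m = 1.288500, f(m) = 0.169209 > 0 → root in [0.928000, 1.288500]
step 3: m = 1.108250, f(m) = -0.608827 < 0 → root in [1.108250, 1.288500]
step 4: m = 1.198375, f(m) = -0.249010 < 0 → root in [1.198375, 1.288500]
Midpoint of [1.198375, 1.288500] = 1.243437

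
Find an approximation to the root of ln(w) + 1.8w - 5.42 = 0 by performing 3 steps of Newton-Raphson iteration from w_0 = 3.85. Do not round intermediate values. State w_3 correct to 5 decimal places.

2.50169

f'(w) = 1/w + 1.8
w_0 = 3.850000: f = 2.858073, f' = 2.059740 → w_1 = 3.850000 - (2.858073)/(2.059740) = 2.462411
w_1 = 2.462411: f = -0.086519, f' = 2.206106 → w_2 = 2.462411 - (-0.086519)/(2.206106) = 2.501629
w_2 = 2.501629: f = -0.000125, f' = 2.199740 → w_3 = 2.501629 - (-0.000125)/(2.199740) = 2.501686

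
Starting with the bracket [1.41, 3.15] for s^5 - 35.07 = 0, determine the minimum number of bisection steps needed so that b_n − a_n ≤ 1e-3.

11

Initial width b − a = 3.15 − 1.41 = 1.740000.
After n steps the width is (b−a)/2^n; need (b−a)/2^n ≤ 1e-3.
So n ≥ log₂(1.740000/1e-3) = log₂(1740.0000) ≈ 10.7649.
Hence n = 11.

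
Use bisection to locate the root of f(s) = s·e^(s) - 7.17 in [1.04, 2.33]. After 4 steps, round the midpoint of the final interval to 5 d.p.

1.56406

f(1.040000) = -4.227614, f(2.330000) = 16.777604 (opposite signs)
step 1: m = 1.685000, f(m) = 1.916280 > 0 → root in [1.040000, 1.685000]
step 2: m = 1.362500, f(m) = -1.848149 < 0 → root in [1.362500, 1.685000]
step 3: m = 1.523750, f(m) = -0.176897 < 0 → root in [1.523750, 1.685000]
step 4: m = 1.604375, f(m) = 0.811364 > 0 → root in [1.523750, 1.604375]
Midpoint of [1.523750, 1.604375] = 1.564063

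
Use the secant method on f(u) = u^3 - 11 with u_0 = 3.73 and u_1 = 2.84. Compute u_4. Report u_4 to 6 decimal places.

2.229631

Secant update: u_(k+1) = u_k − f(u_k)·(u_k − u_(k-1))/(f(u_k) − f(u_(k-1))).
f(u_0) = 40.895117, f(u_1) = 11.906304
u_2 = 2.840000 - (11.906304)·(2.840000 - 3.730000)/(11.906304 - (40.895117)) = 2.474459; f(u_2) = 4.150975
u_3 = 2.474459 - (4.150975)·(2.474459 - 2.840000)/(4.150975 - (11.906304)) = 2.278806; f(u_3) = 0.833735
u_4 = 2.278806 - (0.833735)·(2.278806 - 2.474459)/(0.833735 - (4.150975)) = 2.229631; f(u_4) = 0.084068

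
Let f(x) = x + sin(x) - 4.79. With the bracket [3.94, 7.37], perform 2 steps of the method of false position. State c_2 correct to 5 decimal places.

False-position update: c = (a·f(b) − b·f(a))/(f(b) − f(a)); replace the endpoint whose sign matches f(c).
f(3.940000) = -1.566246, f(7.370000) = 3.465149
step 1: c = 5.007740, f(c) = -0.738960 < 0 → new bracket [5.007740, 7.370000]
step 2: c = 5.422957, f(c) = -0.125035 < 0 → new bracket [5.422957, 7.370000]

5.42296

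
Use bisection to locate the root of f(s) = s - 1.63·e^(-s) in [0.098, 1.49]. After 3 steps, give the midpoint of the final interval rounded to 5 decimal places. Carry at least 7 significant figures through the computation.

0.70700

f(0.098000) = -1.379838, f(1.490000) = 1.122643 (opposite signs)
step 1: m = 0.794000, f(m) = 0.057186 > 0 → root in [0.098000, 0.794000]
step 2: m = 0.446000, f(m) = -0.597500 < 0 → root in [0.446000, 0.794000]
step 3: m = 0.620000, f(m) = -0.256849 < 0 → root in [0.620000, 0.794000]
Midpoint of [0.620000, 0.794000] = 0.707000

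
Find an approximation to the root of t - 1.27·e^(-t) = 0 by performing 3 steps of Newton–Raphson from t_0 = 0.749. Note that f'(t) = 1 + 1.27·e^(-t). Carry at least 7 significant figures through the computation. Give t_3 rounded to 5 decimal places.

0.65783

t_0 = 0.749000: f = 0.148494, f' = 1.600506 → t_1 = 0.749000 - (0.148494)/(1.600506) = 0.656220
t_1 = 0.656220: f = -0.002666, f' = 1.658887 → t_2 = 0.656220 - (-0.002666)/(1.658887) = 0.657828
t_2 = 0.657828: f = -0.000001, f' = 1.657829 → t_3 = 0.657828 - (-0.000001)/(1.657829) = 0.657828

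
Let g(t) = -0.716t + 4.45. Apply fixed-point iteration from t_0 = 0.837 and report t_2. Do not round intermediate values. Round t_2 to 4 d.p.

1.6929

t_1 = g(0.837000) = 3.850708
t_2 = g(3.850708) = 1.692893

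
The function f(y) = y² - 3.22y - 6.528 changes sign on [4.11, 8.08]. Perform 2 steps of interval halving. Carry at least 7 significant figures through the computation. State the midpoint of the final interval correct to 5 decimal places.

f(4.110000) = -2.870100, f(8.080000) = 32.740800 (opposite signs)
step 1: m = 6.095000, f(m) = 10.995125 > 0 → root in [4.110000, 6.095000]
step 2: m = 5.102500, f(m) = 3.077456 > 0 → root in [4.110000, 5.102500]
Midpoint of [4.110000, 5.102500] = 4.606250

4.60625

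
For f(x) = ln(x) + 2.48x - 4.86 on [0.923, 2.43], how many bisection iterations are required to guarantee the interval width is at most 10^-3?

Initial width b − a = 2.43 − 0.923 = 1.507000.
After n steps the width is (b−a)/2^n; need (b−a)/2^n ≤ 10^-3.
So n ≥ log₂(1.507000/10^-3) = log₂(1507.0000) ≈ 10.5575.
Hence n = 11.

11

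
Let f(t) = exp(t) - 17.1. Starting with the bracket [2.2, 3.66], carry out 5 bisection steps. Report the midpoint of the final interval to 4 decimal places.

f(2.200000) = -8.074987, f(3.660000) = 21.761343 (opposite signs)
step 1: m = 2.930000, f(m) = 1.627630 > 0 → root in [2.200000, 2.930000]
step 2: m = 2.565000, f(m) = -4.099342 < 0 → root in [2.565000, 2.930000]
step 3: m = 2.747500, f(m) = -1.496426 < 0 → root in [2.747500, 2.930000]
step 4: m = 2.838750, f(m) = -0.005616 < 0 → root in [2.838750, 2.930000]
step 5: m = 2.884375, f(m) = 0.792381 > 0 → root in [2.838750, 2.884375]
Midpoint of [2.838750, 2.884375] = 2.861563

2.8616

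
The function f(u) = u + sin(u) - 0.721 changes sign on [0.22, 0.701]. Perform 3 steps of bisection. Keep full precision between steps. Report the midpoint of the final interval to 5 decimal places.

f(0.220000) = -0.282770, f(0.701000) = 0.624982 (opposite signs)
step 1: m = 0.460500, f(m) = 0.183896 > 0 → root in [0.220000, 0.460500]
step 2: m = 0.340250, f(m) = -0.047027 < 0 → root in [0.340250, 0.460500]
step 3: m = 0.400375, f(m) = 0.069139 > 0 → root in [0.340250, 0.400375]
Midpoint of [0.340250, 0.400375] = 0.370312

0.37031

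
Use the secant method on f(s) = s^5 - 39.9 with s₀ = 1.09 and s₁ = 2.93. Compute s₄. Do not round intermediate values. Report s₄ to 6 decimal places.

f(s_0) = -38.361376, f(s_1) = 176.042488
s_2 = 2.930000 - (176.042488)·(2.930000 - 1.090000)/(176.042488 - (-38.361376)) = 1.419215; f(s_2) = -34.142410
s_3 = 1.419215 - (-34.142410)·(1.419215 - 2.930000)/(-34.142410 - (176.042488)) = 1.664627; f(s_3) = -27.118432
s_4 = 1.664627 - (-27.118432)·(1.664627 - 1.419215)/(-27.118432 - (-34.142410)) = 2.612121; f(s_4) = 81.709260

2.612121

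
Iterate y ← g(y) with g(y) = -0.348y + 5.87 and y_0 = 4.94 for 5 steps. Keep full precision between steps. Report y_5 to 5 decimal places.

4.35161

y_1 = g(4.940000) = 4.150880
y_2 = g(4.150880) = 4.425494
y_3 = g(4.425494) = 4.329928
y_4 = g(4.329928) = 4.363185
y_5 = g(4.363185) = 4.351612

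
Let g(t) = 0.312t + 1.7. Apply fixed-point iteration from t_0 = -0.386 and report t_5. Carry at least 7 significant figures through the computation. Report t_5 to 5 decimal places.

t_1 = g(-0.386000) = 1.579568
t_2 = g(1.579568) = 2.192825
t_3 = g(2.192825) = 2.384161
t_4 = g(2.384161) = 2.443858
t_5 = g(2.443858) = 2.462484

2.46248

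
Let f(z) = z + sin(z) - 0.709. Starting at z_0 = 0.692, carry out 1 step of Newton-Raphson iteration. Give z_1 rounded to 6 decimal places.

Newton update: z ← z − f(z)/f'(z).
f'(z) = 1 + cos(z)
z_0 = 0.692000: f = 0.621078, f' = 1.769971 → z_1 = 0.692000 - (0.621078)/(1.769971) = 0.341103

0.341103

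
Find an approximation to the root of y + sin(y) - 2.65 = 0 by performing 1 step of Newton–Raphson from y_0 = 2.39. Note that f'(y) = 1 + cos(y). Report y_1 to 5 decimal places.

0.82056

y_0 = 2.390000: f = 0.422803, f' = 0.269398 → y_1 = 2.390000 - (0.422803)/(0.269398) = 0.820561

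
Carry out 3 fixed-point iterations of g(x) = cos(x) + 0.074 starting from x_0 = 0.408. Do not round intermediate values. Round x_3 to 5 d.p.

0.88725

x_1 = g(0.408000) = 0.991916
x_2 = g(0.991916) = 0.621087
x_3 = g(0.621087) = 0.887246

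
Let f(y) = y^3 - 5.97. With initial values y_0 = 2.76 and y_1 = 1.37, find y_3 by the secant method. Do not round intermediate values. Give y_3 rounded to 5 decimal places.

1.87362

f(y_0) = 15.054576, f(y_1) = -3.398647
y_2 = 1.370000 - (-3.398647)·(1.370000 - 2.760000)/(-3.398647 - (15.054576)) = 1.626005; f(y_2) = -1.671017
y_3 = 1.626005 - (-1.671017)·(1.626005 - 1.370000)/(-1.671017 - (-3.398647)) = 1.873621; f(y_3) = 0.607265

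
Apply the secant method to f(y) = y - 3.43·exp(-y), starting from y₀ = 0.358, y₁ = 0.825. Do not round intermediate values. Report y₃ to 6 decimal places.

1.114664

f(y_0) = -2.039821, f(y_1) = -0.678146
y_2 = 0.825000 - (-0.678146)·(0.825000 - 0.358000)/(-0.678146 - (-2.039821)) = 1.057577; f(y_2) = -0.133649
y_3 = 1.057577 - (-0.133649)·(1.057577 - 0.825000)/(-0.133649 - (-0.678146)) = 1.114664; f(y_3) = -0.010463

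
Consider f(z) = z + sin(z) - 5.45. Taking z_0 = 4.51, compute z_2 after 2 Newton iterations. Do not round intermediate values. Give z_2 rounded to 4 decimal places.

Newton update: z ← z − f(z)/f'(z).
f'(z) = 1 + cos(z)
z_0 = 4.510000: f = -1.919589, f' = 0.798990 → z_1 = 4.510000 - (-1.919589)/(0.798990) = 6.912520
z_1 = 6.912520: f = 2.051127, f' = 1.808419 → z_2 = 6.912520 - (2.051127)/(1.808419) = 5.778310

5.7783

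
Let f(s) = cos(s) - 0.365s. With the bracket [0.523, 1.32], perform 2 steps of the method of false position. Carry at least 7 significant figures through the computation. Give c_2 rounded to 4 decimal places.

1.1405

f(0.523000) = 0.675430, f(1.320000) = -0.233625
step 1: c = 1.115173, f(c) = 0.032984 > 0 → new bracket [1.115173, 1.320000]
step 2: c = 1.140514, f(c) = 0.000840 > 0 → new bracket [1.140514, 1.320000]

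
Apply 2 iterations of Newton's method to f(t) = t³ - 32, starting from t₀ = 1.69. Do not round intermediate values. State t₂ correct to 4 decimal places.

f'(t) = 3t²
t_0 = 1.690000: f = -27.173191, f' = 8.568300 → t_1 = 1.690000 - (-27.173191)/(8.568300) = 4.861363
t_1 = 4.861363: f = 82.887875, f' = 70.898555 → t_2 = 4.861363 - (82.887875)/(70.898555) = 3.692258

3.6923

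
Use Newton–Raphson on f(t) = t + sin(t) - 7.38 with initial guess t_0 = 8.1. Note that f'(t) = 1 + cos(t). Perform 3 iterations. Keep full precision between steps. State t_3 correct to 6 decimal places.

6.846159

t_0 = 8.100000: f = 1.689890, f' = 0.756456 → t_1 = 8.100000 - (1.689890)/(0.756456) = 5.866043
t_1 = 5.866043: f = -1.919106, f' = 1.914250 → t_2 = 5.866043 - (-1.919106)/(1.914250) = 6.868580
t_2 = 6.868580: f = 0.041108, f' = 1.833494 → t_3 = 6.868580 - (0.041108)/(1.833494) = 6.846159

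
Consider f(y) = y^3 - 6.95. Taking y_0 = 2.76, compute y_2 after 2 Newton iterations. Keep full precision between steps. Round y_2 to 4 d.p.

Newton update: y ← y − f(y)/f'(y).
f'(y) = 3y^2
y_0 = 2.760000: f = 14.074576, f' = 22.852800 → y_1 = 2.760000 - (14.074576)/(22.852800) = 2.144120
y_1 = 2.144120: f = 2.907061, f' = 13.791755 → y_2 = 2.144120 - (2.907061)/(13.791755) = 1.933338

1.9333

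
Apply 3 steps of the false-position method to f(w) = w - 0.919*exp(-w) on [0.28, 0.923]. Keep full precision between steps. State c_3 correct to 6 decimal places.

0.537138

f(0.280000) = -0.414565, f(0.923000) = 0.557858
step 1: c = 0.554125, f(c) = 0.026091 > 0 → new bracket [0.280000, 0.554125]
step 2: c = 0.537894, f(c) = 0.001220 > 0 → new bracket [0.280000, 0.537894]
step 3: c = 0.537138, f(c) = 0.000057 > 0 → new bracket [0.280000, 0.537138]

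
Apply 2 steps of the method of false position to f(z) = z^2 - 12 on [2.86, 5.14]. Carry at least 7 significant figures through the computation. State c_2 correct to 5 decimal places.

3.43908

f(2.860000) = -3.820400, f(5.140000) = 14.419600
step 1: c = 3.337550, f(c) = -0.860760 < 0 → new bracket [3.337550, 5.140000]
step 2: c = 3.439084, f(c) = -0.172701 < 0 → new bracket [3.439084, 5.140000]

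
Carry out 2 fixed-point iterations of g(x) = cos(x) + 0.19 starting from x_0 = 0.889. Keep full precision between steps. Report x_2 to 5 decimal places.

x_1 = g(0.889000) = 0.820189
x_2 = g(0.820189) = 0.872083

0.87208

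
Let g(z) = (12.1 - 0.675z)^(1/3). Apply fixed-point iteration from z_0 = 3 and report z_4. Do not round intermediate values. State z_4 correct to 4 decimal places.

z_1 = g(3.000000) = 2.159807
z_2 = g(2.159807) = 2.199596
z_3 = g(2.199596) = 2.197744
z_4 = g(2.197744) = 2.197830

2.1978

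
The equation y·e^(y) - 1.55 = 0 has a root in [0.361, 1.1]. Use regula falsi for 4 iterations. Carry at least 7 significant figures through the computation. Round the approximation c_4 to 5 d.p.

0.73799

f(0.361000) = -1.032050, f(1.100000) = 1.754583
step 1: c = 0.634694, f(c) = -0.352684 < 0 → new bracket [0.634694, 1.100000]
step 2: c = 0.712570, f(c) = -0.096908 < 0 → new bracket [0.712570, 1.100000]
step 3: c = 0.732849, f(c) = -0.024942 < 0 → new bracket [0.732849, 1.100000]
step 4: c = 0.737995, f(c) = -0.006310 < 0 → new bracket [0.737995, 1.100000]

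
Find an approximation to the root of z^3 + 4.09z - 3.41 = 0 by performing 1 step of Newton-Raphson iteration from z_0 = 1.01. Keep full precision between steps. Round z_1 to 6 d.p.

0.765087

Newton update: z ← z − f(z)/f'(z).
f'(z) = 3z^2 + 4.09
z_0 = 1.010000: f = 1.751201, f' = 7.150300 → z_1 = 1.010000 - (1.751201)/(7.150300) = 0.765087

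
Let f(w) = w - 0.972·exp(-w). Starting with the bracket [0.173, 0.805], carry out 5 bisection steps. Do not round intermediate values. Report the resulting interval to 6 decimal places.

f(0.173000) = -0.644586, f(0.805000) = 0.370431 (opposite signs)
step 1: m = 0.489000, f(m) = -0.107069 < 0 → root in [0.489000, 0.805000]
step 2: m = 0.647000, f(m) = 0.138047 > 0 → root in [0.489000, 0.647000]
step 3: m = 0.568000, f(m) = 0.017209 > 0 → root in [0.489000, 0.568000]
step 4: m = 0.528500, f(m) = -0.044483 < 0 → root in [0.528500, 0.568000]
step 5: m = 0.548250, f(m) = -0.013527 < 0 → root in [0.548250, 0.568000]

[0.548250, 0.568000]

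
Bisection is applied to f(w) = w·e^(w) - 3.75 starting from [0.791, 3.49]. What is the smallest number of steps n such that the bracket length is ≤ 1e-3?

12

Initial width b − a = 3.49 − 0.791 = 2.699000.
After n steps the width is (b−a)/2^n; need (b−a)/2^n ≤ 1e-3.
So n ≥ log₂(2.699000/1e-3) = log₂(2699.0000) ≈ 11.3982.
Hence n = 12.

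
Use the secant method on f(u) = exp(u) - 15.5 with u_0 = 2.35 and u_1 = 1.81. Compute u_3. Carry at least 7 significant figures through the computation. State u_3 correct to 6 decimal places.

Secant update: u_(k+1) = u_k − f(u_k)·(u_k − u_(k-1))/(f(u_k) − f(u_(k-1))).
f(u_0) = -5.014430, f(u_1) = -9.389553
u_2 = 1.810000 - (-9.389553)·(1.810000 - 2.350000)/(-9.389553 - (-5.014430)) = 2.968907; f(u_2) = 3.970620
u_3 = 2.968907 - (3.970620)·(2.968907 - 1.810000)/(3.970620 - (-9.389553)) = 2.624482; f(u_3) = -1.702580

2.624482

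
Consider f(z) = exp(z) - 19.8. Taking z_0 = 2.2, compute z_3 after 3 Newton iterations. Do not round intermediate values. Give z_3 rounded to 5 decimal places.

f'(z) = exp(z)
z_0 = 2.200000: f = -10.774987, f' = 9.025013 → z_1 = 2.200000 - (-10.774987)/(9.025013) = 3.393903
z_1 = 3.393903: f = 9.981951, f' = 29.781951 → z_2 = 3.393903 - (9.981951)/(29.781951) = 3.058735
z_2 = 3.058735: f = 1.500589, f' = 21.300589 → z_3 = 3.058735 - (1.500589)/(21.300589) = 2.988286

2.98829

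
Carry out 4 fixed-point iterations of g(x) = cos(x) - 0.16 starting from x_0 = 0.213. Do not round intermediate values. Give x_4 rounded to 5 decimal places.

x_1 = g(0.213000) = 0.817401
x_2 = g(0.817401) = 0.524119
x_3 = g(0.524119) = 0.705765
x_4 = g(0.705765) = 0.601115

0.60112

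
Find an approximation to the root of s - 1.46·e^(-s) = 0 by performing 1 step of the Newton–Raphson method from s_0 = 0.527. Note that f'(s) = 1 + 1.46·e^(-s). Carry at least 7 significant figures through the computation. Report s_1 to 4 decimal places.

0.7069

Newton update: s ← s − f(s)/f'(s).
s_0 = 0.527000: f = -0.334945, f' = 1.861945 → s_1 = 0.527000 - (-0.334945)/(1.861945) = 0.706890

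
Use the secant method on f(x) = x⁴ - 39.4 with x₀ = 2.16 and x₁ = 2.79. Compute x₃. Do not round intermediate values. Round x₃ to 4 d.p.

Secant update: x_(k+1) = x_k − f(x_k)·(x_k − x_(k-1))/(f(x_k) − f(x_(k-1))).
f(x_0) = -17.632177, f(x_1) = 21.192213
x_2 = 2.790000 - (21.192213)·(2.790000 - 2.160000)/(21.192213 - (-17.632177)) = 2.446116; f(x_2) = -3.597937
x_3 = 2.446116 - (-3.597937)·(2.446116 - 2.790000)/(-3.597937 - (21.192213)) = 2.496026; f(x_3) = -0.585303

2.4960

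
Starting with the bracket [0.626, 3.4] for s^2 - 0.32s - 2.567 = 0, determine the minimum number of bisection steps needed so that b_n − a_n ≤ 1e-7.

25

Initial width b − a = 3.4 − 0.626 = 2.774000.
After n steps the width is (b−a)/2^n; need (b−a)/2^n ≤ 1e-7.
So n ≥ log₂(2.774000/1e-7) = log₂(27740000.0000) ≈ 24.7255.
Hence n = 25.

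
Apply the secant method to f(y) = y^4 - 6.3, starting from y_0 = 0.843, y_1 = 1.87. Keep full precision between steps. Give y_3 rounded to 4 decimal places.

1.5241

f(y_0) = -5.794978, f(y_1) = 5.928310
y_2 = 1.870000 - (5.928310)·(1.870000 - 0.843000)/(5.928310 - (-5.794978)) = 1.350660; f(y_2) = -2.971995
y_3 = 1.350660 - (-2.971995)·(1.350660 - 1.870000)/(-2.971995 - (5.928310)) = 1.524078; f(y_3) = -0.904533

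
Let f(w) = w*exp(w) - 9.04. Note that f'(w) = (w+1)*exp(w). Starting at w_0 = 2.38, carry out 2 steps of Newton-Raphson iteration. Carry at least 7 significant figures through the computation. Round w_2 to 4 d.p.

1.7173

Newton update: w ← w − f(w)/f'(w).
w_0 = 2.380000: f = 16.675669, f' = 36.520572 → w_1 = 2.380000 - (16.675669)/(36.520572) = 1.923390
w_1 = 1.923390: f = 4.123908, f' = 20.008026 → w_2 = 1.923390 - (4.123908)/(20.008026) = 1.717277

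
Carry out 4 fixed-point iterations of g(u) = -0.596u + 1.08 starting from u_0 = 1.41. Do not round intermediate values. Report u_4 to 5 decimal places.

u_1 = g(1.410000) = 0.239640
u_2 = g(0.239640) = 0.937175
u_3 = g(0.937175) = 0.521444
u_4 = g(0.521444) = 0.769219

0.76922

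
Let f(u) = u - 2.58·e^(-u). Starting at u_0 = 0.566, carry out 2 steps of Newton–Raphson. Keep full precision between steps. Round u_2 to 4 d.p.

f'(u) = 1 + 2.58·e^(-u)
u_0 = 0.566000: f = -0.898904, f' = 2.464904 → u_1 = 0.566000 - (-0.898904)/(2.464904) = 0.930681
u_1 = 0.930681: f = -0.086575, f' = 2.017256 → u_2 = 0.930681 - (-0.086575)/(2.017256) = 0.973598

0.9736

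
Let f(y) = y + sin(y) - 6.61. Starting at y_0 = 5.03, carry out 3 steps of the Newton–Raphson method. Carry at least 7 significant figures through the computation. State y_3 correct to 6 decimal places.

Newton update: y ← y − f(y)/f'(y).
f'(y) = 1 + cos(y)
y_0 = 5.030000: f = -2.529984, f' = 1.312298 → y_1 = 5.030000 - (-2.529984)/(1.312298) = 6.957904
y_1 = 6.957904: f = 0.972581, f' = 1.780883 → y_2 = 6.957904 - (0.972581)/(1.780883) = 6.411781
y_2 = 6.411781: f = -0.069978, f' = 1.991743 → y_3 = 6.411781 - (-0.069978)/(1.991743) = 6.446915

6.446915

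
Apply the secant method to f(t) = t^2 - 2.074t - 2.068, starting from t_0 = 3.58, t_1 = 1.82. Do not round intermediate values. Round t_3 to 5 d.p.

2.90747

f(t_0) = 3.323480, f(t_1) = -2.530280
t_2 = 1.820000 - (-2.530280)·(1.820000 - 3.580000)/(-2.530280 - (3.323480)) = 2.580758; f(t_2) = -0.760181
t_3 = 2.580758 - (-0.760181)·(2.580758 - 1.820000)/(-0.760181 - (-2.530280)) = 2.907470; f(t_3) = 0.355290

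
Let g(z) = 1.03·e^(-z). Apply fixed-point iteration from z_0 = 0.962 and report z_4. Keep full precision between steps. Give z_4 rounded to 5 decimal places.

0.61597

z_1 = g(0.962000) = 0.393592
z_2 = g(0.393592) = 0.694868
z_3 = g(0.694868) = 0.514114
z_4 = g(0.514114) = 0.615971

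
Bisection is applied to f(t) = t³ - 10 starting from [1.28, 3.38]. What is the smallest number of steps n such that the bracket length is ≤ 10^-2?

Initial width b − a = 3.38 − 1.28 = 2.100000.
After n steps the width is (b−a)/2^n; need (b−a)/2^n ≤ 10^-2.
So n ≥ log₂(2.100000/10^-2) = log₂(210.0000) ≈ 7.7142.
Hence n = 8.

8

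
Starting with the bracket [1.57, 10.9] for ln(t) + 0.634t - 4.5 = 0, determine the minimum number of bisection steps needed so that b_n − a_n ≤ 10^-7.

27

Initial width b − a = 10.9 − 1.57 = 9.330000.
After n steps the width is (b−a)/2^n; need (b−a)/2^n ≤ 10^-7.
So n ≥ log₂(9.330000/10^-7) = log₂(93300000.0000) ≈ 26.4754.
Hence n = 27.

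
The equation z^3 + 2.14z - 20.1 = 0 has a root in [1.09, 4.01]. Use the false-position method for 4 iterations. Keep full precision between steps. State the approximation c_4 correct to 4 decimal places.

f(1.090000) = -16.472371, f(4.010000) = 52.962601
step 1: c = 1.782725, f(c) = -10.619278 < 0 → new bracket [1.782725, 4.010000]
step 2: c = 2.154718, f(c) = -5.484952 < 0 → new bracket [2.154718, 4.010000]
step 3: c = 2.328825, f(c) = -2.486097 < 0 → new bracket [2.328825, 4.010000]
step 4: c = 2.404203, f(c) = -1.058259 < 0 → new bracket [2.404203, 4.010000]

2.4042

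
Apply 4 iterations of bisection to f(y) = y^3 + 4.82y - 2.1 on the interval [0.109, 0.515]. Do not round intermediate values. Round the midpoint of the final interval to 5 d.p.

0.42619

f(0.109000) = -1.573325, f(0.515000) = 0.518891 (opposite signs)
step 1: m = 0.312000, f(m) = -0.565789 < 0 → root in [0.312000, 0.515000]
step 2: m = 0.413500, f(m) = -0.036229 < 0 → root in [0.413500, 0.515000]
step 3: m = 0.464250, f(m) = 0.237744 > 0 → root in [0.413500, 0.464250]
step 4: m = 0.438875, f(m) = 0.099910 > 0 → root in [0.413500, 0.438875]
Midpoint of [0.413500, 0.438875] = 0.426187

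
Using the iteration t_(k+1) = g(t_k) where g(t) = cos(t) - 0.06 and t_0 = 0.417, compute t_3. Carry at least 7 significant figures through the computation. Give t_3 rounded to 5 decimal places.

t_1 = g(0.417000) = 0.854308
t_2 = g(0.854308) = 0.596740
t_3 = g(0.596740) = 0.767172

0.76717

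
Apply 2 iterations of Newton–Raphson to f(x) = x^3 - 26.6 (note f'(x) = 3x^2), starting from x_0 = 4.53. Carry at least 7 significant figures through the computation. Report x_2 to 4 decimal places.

x_0 = 4.530000: f = 66.359677, f' = 61.562700 → x_1 = 4.530000 - (66.359677)/(61.562700) = 3.452080
x_1 = 3.452080: f = 14.537935, f' = 35.750565 → x_2 = 3.452080 - (14.537935)/(35.750565) = 3.045431

3.0454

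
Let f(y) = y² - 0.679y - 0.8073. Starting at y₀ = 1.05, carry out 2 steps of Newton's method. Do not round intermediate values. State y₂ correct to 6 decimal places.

1.300963

f'(y) = 2y - 0.679
y_0 = 1.050000: f = -0.417750, f' = 1.421000 → y_1 = 1.050000 - (-0.417750)/(1.421000) = 1.343983
y_1 = 1.343983: f = 0.086426, f' = 2.008966 → y_2 = 1.343983 - (0.086426)/(2.008966) = 1.300963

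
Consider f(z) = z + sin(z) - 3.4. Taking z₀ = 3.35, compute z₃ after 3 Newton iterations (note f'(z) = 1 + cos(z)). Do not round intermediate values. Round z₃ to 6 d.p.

68240.715559

z_0 = 3.350000: f = -0.256902, f' = 0.021638 → z_1 = 3.350000 - (-0.256902)/(0.021638) = 15.222546
z_1 = 15.222546: f = 12.289123, f' = 0.115520 → z_2 = 15.222546 - (12.289123)/(0.115520) = -91.158787
z_2 = -91.158787: f = -94.506211, f' = 0.001383 → z_3 = -91.158787 - (-94.506211)/(0.001383) = 68240.715559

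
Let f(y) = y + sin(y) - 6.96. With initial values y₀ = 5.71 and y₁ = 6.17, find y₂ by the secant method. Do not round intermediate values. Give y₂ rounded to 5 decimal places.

6.63702

f(y_0) = -1.792311, f(y_1) = -0.902944
y_2 = 6.170000 - (-0.902944)·(6.170000 - 5.710000)/(-0.902944 - (-1.792311)) = 6.637022; f(y_2) = 0.023522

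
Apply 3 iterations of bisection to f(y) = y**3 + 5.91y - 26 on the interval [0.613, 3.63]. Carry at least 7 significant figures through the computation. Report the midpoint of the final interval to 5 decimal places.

2.31006

f(0.613000) = -22.146824, f(3.630000) = 43.285447 (opposite signs)
step 1: m = 2.121500, f(m) = -3.913568 < 0 → root in [2.121500, 3.630000]
step 2: m = 2.875750, f(m) = 14.777957 > 0 → root in [2.121500, 2.875750]
step 3: m = 2.498625, f(m) = 4.366107 > 0 → root in [2.121500, 2.498625]
Midpoint of [2.121500, 2.498625] = 2.310062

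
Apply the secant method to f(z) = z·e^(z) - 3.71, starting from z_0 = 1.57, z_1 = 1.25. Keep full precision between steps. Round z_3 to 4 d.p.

1.1628

f(z_0) = 3.836438, f(z_1) = 0.652929
z_2 = 1.250000 - (0.652929)·(1.250000 - 1.570000)/(0.652929 - (3.836438)) = 1.184369; f(z_2) = 0.161256
z_3 = 1.184369 - (0.161256)·(1.184369 - 1.250000)/(0.161256 - (0.652929)) = 1.162844; f(z_3) = 0.009957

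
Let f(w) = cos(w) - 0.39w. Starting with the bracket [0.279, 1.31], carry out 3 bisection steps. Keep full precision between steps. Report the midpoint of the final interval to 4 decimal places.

f(0.279000) = 0.852521, f(1.310000) = -0.253050 (opposite signs)
step 1: m = 0.794500, f(m) = 0.390787 > 0 → root in [0.794500, 1.310000]
step 2: m = 1.052250, f(m) = 0.085241 > 0 → root in [1.052250, 1.310000]
step 3: m = 1.181125, f(m) = -0.080754 < 0 → root in [1.052250, 1.181125]
Midpoint of [1.052250, 1.181125] = 1.116687

1.1167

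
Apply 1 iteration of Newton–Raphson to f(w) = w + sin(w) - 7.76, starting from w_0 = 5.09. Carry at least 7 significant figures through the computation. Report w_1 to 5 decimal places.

f'(w) = 1 + cos(w)
w_0 = 5.090000: f = -3.599548, f' = 1.368701 → w_1 = 5.090000 - (-3.599548)/(1.368701) = 7.719901

7.71990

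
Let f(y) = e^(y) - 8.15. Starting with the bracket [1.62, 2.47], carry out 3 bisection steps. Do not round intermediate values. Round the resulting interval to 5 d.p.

[2.04500, 2.15125]

f(1.620000) = -3.096910, f(2.470000) = 3.672447 (opposite signs)
step 1: m = 2.045000, f(m) = -0.420841 < 0 → root in [2.045000, 2.470000]
step 2: m = 2.257500, f(m) = 1.409161 > 0 → root in [2.045000, 2.257500]
step 3: m = 2.151250, f(m) = 0.445596 > 0 → root in [2.045000, 2.151250]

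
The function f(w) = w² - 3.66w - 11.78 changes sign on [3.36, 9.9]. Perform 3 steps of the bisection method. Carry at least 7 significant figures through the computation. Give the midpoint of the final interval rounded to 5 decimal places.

5.40375

f(3.360000) = -12.788000, f(9.900000) = 49.996000 (opposite signs)
step 1: m = 6.630000, f(m) = 7.911100 > 0 → root in [3.360000, 6.630000]
step 2: m = 4.995000, f(m) = -5.111675 < 0 → root in [4.995000, 6.630000]
step 3: m = 5.812500, f(m) = 0.731406 > 0 → root in [4.995000, 5.812500]
Midpoint of [4.995000, 5.812500] = 5.403750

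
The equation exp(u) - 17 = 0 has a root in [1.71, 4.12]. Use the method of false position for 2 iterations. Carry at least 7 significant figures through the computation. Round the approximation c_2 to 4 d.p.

2.4934

False-position update: c = (a·f(b) − b·f(a))/(f(b) − f(a)); replace the endpoint whose sign matches f(c).
f(1.710000) = -11.471039, f(4.120000) = 44.559242
step 1: c = 2.203398, f(c) = -7.944271 < 0 → new bracket [2.203398, 4.120000]
step 2: c = 2.493397, f(c) = -4.897678 < 0 → new bracket [2.493397, 4.120000]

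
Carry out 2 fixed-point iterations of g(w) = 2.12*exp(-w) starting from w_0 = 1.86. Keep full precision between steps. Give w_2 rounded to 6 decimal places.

w_1 = g(1.860000) = 0.330026
w_2 = g(0.330026) = 1.524079

1.524079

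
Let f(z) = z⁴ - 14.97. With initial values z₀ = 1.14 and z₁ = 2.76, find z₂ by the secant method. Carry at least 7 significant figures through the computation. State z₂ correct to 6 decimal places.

1.521891

Secant update: z_(k+1) = z_k − f(z_k)·(z_k − z_(k-1))/(f(z_k) − f(z_(k-1))).
f(z_0) = -13.281040, f(z_1) = 43.057830
z_2 = 2.760000 - (43.057830)·(2.760000 - 1.140000)/(43.057830 - (-13.281040)) = 1.521891; f(z_2) = -9.605445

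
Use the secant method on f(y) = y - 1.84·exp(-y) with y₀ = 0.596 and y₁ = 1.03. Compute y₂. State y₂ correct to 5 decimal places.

0.82528

Secant update: y_(k+1) = y_k − f(y_k)·(y_k − y_(k-1))/(f(y_k) − f(y_(k-1))).
f(y_0) = -0.417861, f(y_1) = 0.373107
y_2 = 1.030000 - (0.373107)·(1.030000 - 0.596000)/(0.373107 - (-0.417861)) = 0.825278; f(y_2) = 0.019150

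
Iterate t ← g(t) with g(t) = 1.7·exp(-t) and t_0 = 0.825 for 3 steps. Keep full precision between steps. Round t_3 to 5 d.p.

0.75849

t_1 = g(0.825000) = 0.744999
t_2 = g(0.744999) = 0.807049
t_3 = g(0.807049) = 0.758494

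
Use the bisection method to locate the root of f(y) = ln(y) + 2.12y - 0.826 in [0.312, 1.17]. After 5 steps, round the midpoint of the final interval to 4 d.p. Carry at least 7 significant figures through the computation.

f(0.312000) = -1.329312, f(1.170000) = 1.811404 (opposite signs)
step 1: m = 0.741000, f(m) = 0.445165 > 0 → root in [0.312000, 0.741000]
step 2: m = 0.526500, f(m) = -0.351324 < 0 → root in [0.526500, 0.741000]
step 3: m = 0.633750, f(m) = 0.061449 > 0 → root in [0.526500, 0.633750]
step 4: m = 0.580125, f(m) = -0.140647 < 0 → root in [0.580125, 0.633750]
step 5: m = 0.606938, f(m) = -0.038622 < 0 → root in [0.606938, 0.633750]
Midpoint of [0.606938, 0.633750] = 0.620344

0.6203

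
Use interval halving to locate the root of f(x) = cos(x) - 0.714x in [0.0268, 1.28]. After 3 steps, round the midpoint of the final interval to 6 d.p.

f(0.026800) = 0.980506, f(1.280000) = -0.627205 (opposite signs)
step 1: m = 0.653400, f(m) = 0.327494 > 0 → root in [0.653400, 1.280000]
step 2: m = 0.966700, f(m) = -0.122205 < 0 → root in [0.653400, 0.966700]
step 3: m = 0.810050, f(m) = 0.111087 > 0 → root in [0.810050, 0.966700]
Midpoint of [0.810050, 0.966700] = 0.888375

0.888375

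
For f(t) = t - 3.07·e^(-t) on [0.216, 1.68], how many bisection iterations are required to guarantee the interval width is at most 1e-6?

21

Initial width b − a = 1.68 − 0.216 = 1.464000.
After n steps the width is (b−a)/2^n; need (b−a)/2^n ≤ 1e-6.
So n ≥ log₂(1.464000/1e-6) = log₂(1464000.0000) ≈ 20.4815.
Hence n = 21.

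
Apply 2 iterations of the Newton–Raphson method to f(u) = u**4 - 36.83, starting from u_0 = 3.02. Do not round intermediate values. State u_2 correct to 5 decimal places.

Newton update: u ← u − f(u)/f'(u).
f'(u) = 4u**3
u_0 = 3.020000: f = 46.351696, f' = 110.174432 → u_1 = 3.020000 - (46.351696)/(110.174432) = 2.599288
u_1 = 2.599288: f = 8.817570, f' = 70.246265 → u_2 = 2.599288 - (8.817570)/(70.246265) = 2.473764

2.47376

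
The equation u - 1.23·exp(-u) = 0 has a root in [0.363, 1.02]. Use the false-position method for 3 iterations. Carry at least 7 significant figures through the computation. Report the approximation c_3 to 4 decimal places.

0.6453

False-position update: c = (a·f(b) − b·f(a))/(f(b) − f(a)); replace the endpoint whose sign matches f(c).
f(0.363000) = -0.492571, f(1.020000) = 0.576468
step 1: c = 0.665720, f(c) = 0.033618 > 0 → new bracket [0.363000, 0.665720]
step 2: c = 0.646379, f(c) = 0.001933 > 0 → new bracket [0.363000, 0.646379]
step 3: c = 0.645271, f(c) = 0.000111 > 0 → new bracket [0.363000, 0.645271]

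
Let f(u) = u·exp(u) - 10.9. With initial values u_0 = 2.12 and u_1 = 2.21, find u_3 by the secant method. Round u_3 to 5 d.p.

1.81888

f(u_0) = 6.762011, f(u_1) = 9.245733
u_2 = 2.210000 - (9.245733)·(2.210000 - 2.120000)/(9.245733 - (6.762011)) = 1.874972; f(u_2) = 1.326014
u_3 = 1.874972 - (1.326014)·(1.874972 - 2.210000)/(1.326014 - (9.245733)) = 1.818878; f(u_3) = 0.313266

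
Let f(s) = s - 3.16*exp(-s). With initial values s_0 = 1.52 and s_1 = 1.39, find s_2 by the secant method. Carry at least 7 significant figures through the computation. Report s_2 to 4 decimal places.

Secant update: s_(k+1) = s_k − f(s_k)·(s_k − s_(k-1))/(f(s_k) − f(s_(k-1))).
f(s_0) = 0.828870, f(s_1) = 0.602922
s_2 = 1.390000 - (0.602922)·(1.390000 - 1.520000)/(0.602922 - (0.828870)) = 1.043107; f(s_2) = -0.070344

1.0431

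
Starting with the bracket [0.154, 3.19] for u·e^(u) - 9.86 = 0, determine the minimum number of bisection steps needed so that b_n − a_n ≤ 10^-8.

29

Initial width b − a = 3.19 − 0.154 = 3.036000.
After n steps the width is (b−a)/2^n; need (b−a)/2^n ≤ 10^-8.
So n ≥ log₂(3.036000/10^-8) = log₂(303600000.0000) ≈ 28.1776.
Hence n = 29.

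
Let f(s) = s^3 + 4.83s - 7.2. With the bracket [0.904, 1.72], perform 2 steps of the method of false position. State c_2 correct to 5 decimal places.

False-position update: c = (a·f(b) − b·f(a))/(f(b) − f(a)); replace the endpoint whose sign matches f(c).
f(0.904000) = -2.094917, f(1.720000) = 6.196048
step 1: c = 1.110183, f(c) = -0.469513 < 0 → new bracket [1.110183, 1.720000]
step 2: c = 1.153137, f(c) = -0.096991 < 0 → new bracket [1.153137, 1.720000]

1.15314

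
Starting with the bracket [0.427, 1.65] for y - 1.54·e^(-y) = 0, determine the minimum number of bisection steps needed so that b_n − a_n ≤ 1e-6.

Initial width b − a = 1.65 − 0.427 = 1.223000.
After n steps the width is (b−a)/2^n; need (b−a)/2^n ≤ 1e-6.
So n ≥ log₂(1.223000/1e-6) = log₂(1223000.0000) ≈ 20.2220.
Hence n = 21.

21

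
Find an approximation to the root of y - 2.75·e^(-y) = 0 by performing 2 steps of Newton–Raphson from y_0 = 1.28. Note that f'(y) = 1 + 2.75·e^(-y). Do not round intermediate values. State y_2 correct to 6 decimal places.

1.005728

y_0 = 1.280000: f = 0.515397, f' = 1.764603 → y_1 = 1.280000 - (0.515397)/(1.764603) = 0.987924
y_1 = 0.987924: f = -0.036035, f' = 2.023959 → y_2 = 0.987924 - (-0.036035)/(2.023959) = 1.005728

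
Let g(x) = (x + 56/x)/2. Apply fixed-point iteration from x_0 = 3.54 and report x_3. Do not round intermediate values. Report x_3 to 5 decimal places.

x_1 = g(3.540000) = 9.679605
x_2 = g(9.679605) = 7.732482
x_3 = g(7.732482) = 7.487329

7.48733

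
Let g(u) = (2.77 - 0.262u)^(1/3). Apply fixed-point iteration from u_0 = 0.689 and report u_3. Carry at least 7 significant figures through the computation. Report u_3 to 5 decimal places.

u_1 = g(0.689000) = 1.373212
u_2 = g(1.373212) = 1.340763
u_3 = g(1.340763) = 1.342338

1.34234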